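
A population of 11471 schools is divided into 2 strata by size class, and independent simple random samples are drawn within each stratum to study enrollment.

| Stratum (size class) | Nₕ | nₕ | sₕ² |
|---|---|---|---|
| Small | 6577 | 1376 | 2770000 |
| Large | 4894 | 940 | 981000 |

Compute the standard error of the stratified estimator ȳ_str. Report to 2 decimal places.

Var(ȳ_str) = Σₕ Wₕ²(1 − fₕ)sₕ²/nₕ with Wₕ = Nₕ/N, N = 11471.
Small: Wₕ = 0.57335891; term = 0.57335891²·(1 − 0.20921393)·2770000/1376 = 523.3274.
Large: Wₕ = 0.42664109; term = 0.42664109²·(1 − 0.19207192)·981000/940 = 153.47556.
Sum = 676.80296.
SE = √(676.80296) = 26.02.

26.02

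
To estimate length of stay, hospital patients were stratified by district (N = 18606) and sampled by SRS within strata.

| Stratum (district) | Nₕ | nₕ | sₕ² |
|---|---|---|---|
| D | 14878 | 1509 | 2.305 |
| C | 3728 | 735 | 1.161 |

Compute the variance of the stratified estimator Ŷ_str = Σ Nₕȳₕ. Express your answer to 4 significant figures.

Var(Ŷ_str) = Σₕ Nₕ²(1 − fₕ)sₕ²/nₕ.
D: 14878²·(1 − 1509/14878)·2.305/1509 = 303826.16.
C: 3728²·(1 − 735/3728)·1.161/735 = 17624.934.
Sum = 321451.09.

321500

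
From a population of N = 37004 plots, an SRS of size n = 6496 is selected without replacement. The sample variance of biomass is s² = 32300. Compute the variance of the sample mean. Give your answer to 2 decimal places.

Under SRS without replacement, Var(ȳ) = (1 − f)·s²/n with f = n/N = 6496/37004 = 0.17554859.
Var(ȳ) = (1 − 0.17554859)·32300/6496 = 0.82445141·4.9722906 = 4.099412.

4.10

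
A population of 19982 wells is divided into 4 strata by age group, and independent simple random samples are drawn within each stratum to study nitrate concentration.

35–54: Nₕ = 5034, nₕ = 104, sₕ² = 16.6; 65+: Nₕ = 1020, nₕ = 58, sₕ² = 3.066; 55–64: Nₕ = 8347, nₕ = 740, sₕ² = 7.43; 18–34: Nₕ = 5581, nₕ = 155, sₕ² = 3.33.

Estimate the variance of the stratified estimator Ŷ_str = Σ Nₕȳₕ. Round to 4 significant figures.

5.301 × 10^6

Var(Ŷ_str) = Σₕ Nₕ²(1 − fₕ)sₕ²/nₕ.
35–54: 5034²·(1 − 104/5034)·16.6/104 = 3.961274 × 10^6.
65+: 1020²·(1 − 58/1020)·3.066/58 = 51870.377.
55–64: 8347²·(1 − 740/8347)·7.43/740 = 637530.44.
18–34: 5581²·(1 − 155/5581)·3.33/155 = 650585.45.
Sum = 5.3012603 × 10^6.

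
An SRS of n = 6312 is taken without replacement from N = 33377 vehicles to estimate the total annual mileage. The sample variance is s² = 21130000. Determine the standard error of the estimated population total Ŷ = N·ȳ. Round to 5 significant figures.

Var(Ŷ) = N²·Var(ȳ) = N²·(1 − n/N)·s²/n.
f = 6312/33377 = 0.18911226; Var(ȳ) = 0.81088774·21130000/6312 = 2714.5212.
Var(Ŷ) = 33377² · 2714.5212 = 3.0240421 × 10^12.
SE(Ŷ) = √(3.0240421 × 10^12) = 1.7390 × 10^6.

1.7390 × 10^6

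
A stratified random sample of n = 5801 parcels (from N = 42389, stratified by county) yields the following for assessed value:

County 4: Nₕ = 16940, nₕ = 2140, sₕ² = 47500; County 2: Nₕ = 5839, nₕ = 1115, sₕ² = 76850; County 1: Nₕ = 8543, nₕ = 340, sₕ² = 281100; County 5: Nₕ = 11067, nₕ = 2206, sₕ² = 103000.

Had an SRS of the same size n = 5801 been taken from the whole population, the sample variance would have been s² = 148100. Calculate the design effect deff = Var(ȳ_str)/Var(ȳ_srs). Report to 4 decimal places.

1.7675

Var(ȳ_str) = Σ Wₕ²(1−fₕ)sₕ²/nₕ with Wₕ = Nₕ/42389:
  County 4: (16940/42389)²·(1−2140/16940)·47500/2140 = 3.0970528
  County 2: (5839/42389)²·(1−1115/5839)·76850/1115 = 1.0580618
  County 1: (8543/42389)²·(1−340/8543)·281100/340 = 32.244727
  County 5: (11067/42389)²·(1−2206/11067)·103000/2206 = 2.5482265
  → Var(ȳ_str) = 38.948068.
Var(ȳ_srs) = (1 − 5801/42389)·148100/5801 = 22.03625.
deff = 38.948068 / 22.03625 = 1.7675.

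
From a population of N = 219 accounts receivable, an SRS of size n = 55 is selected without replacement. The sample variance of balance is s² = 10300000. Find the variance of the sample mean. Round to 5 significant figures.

Under SRS without replacement, Var(ȳ) = (1 − f)·s²/n with f = n/N = 55/219 = 0.25114155.
Var(ȳ) = (1 − 0.25114155)·10300000/55 = 0.74885845·187272.73 = 140240.76.

140240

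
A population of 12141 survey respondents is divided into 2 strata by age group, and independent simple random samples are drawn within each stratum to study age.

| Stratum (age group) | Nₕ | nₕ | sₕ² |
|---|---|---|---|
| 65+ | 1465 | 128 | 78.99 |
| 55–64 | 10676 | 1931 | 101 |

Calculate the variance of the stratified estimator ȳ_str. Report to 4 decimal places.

0.0413

Var(ȳ_str) = Σₕ Wₕ²(1 − fₕ)sₕ²/nₕ with Wₕ = Nₕ/N, N = 12141.
65+: Wₕ = 0.12066551; term = 0.12066551²·(1 − 0.08737201)·78.99/128 = 0.0082001587.
55–64: Wₕ = 0.87933449; term = 0.87933449²·(1 − 0.18087299)·101/1931 = 0.033128255.
Sum = 0.041328414.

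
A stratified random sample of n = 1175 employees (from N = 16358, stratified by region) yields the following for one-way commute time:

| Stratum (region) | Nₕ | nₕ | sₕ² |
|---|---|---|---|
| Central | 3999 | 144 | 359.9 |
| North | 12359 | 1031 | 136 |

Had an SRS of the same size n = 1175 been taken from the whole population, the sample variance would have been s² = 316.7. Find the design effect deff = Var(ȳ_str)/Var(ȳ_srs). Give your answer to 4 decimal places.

Var(ȳ_str) = Σ Wₕ²(1−fₕ)sₕ²/nₕ with Wₕ = Nₕ/16358:
  Central: (3999/16358)²·(1−144/3999)·359.9/144 = 0.1439908
  North: (12359/16358)²·(1−1031/12359)·136/1031 = 0.069017052
  → Var(ȳ_str) = 0.21300785.
Var(ȳ_srs) = (1 − 1175/16358)·316.7/1175 = 0.25017136.
deff = 0.21300785 / 0.25017136 = 0.8514.

0.8514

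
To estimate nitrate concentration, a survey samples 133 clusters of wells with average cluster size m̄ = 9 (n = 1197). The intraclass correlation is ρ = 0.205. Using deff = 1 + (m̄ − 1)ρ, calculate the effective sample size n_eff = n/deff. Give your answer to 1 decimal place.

453.4

deff = 1 + (9 − 1)·0.205 = 1 + 1.64 = 2.64.
n_eff = 1197 / 2.64 = 453.4.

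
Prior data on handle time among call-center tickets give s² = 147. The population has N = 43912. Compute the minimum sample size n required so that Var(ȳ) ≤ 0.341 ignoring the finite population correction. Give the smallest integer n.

Without fpc, n₀ = s²/D = 147/0.341 = 431.0850.
Rounding up, n = 432.

432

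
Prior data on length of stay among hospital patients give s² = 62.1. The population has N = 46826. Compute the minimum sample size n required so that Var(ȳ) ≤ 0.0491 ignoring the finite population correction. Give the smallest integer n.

1265

Without fpc, n₀ = s²/D = 62.1/0.0491 = 1264.7658.
Rounding up, n = 1265.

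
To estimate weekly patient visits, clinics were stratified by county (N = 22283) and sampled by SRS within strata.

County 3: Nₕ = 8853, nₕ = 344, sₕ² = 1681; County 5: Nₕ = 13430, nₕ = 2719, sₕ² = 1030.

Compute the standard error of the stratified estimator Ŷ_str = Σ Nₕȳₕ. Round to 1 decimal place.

20557.3

Var(Ŷ_str) = Σₕ Nₕ²(1 − fₕ)sₕ²/nₕ.
County 3: 8853²·(1 − 344/8853)·1681/344 = 3.6811055 × 10^8.
County 5: 13430²·(1 − 2719/13430)·1030/2719 = 5.4492163 × 10^7.
Sum = 4.2260271 × 10^8.
SE = √(4.2260271 × 10^8) = 20557.3.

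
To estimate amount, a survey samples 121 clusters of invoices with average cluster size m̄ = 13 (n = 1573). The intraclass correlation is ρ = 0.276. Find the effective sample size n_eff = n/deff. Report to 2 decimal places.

deff = 1 + (13 − 1)·0.276 = 1 + 3.312 = 4.312.
n_eff = 1573 / 4.312 = 364.80.

364.80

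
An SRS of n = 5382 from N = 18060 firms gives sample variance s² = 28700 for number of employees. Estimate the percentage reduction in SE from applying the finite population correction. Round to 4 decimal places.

f = n/N = 5382/18060 = 0.29800664.
SE_no-fpc = √(s²/n) = 2.3092402; SE_fpc = √((1−f)s²/n) = 1.9347979.
Ratio = √(1−f) = 0.83785044. Reduction = 100·(1 − 0.83785044) = 16.2150%.

16.2150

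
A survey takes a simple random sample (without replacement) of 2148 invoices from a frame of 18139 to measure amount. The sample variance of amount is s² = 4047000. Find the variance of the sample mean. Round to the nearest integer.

1661

Under SRS without replacement, Var(ȳ) = (1 − f)·s²/n with f = n/N = 2148/18139 = 0.11841888.
Var(ȳ) = (1 − 0.11841888)·4047000/2148 = 0.88158112·1884.0782 = 1660.9678.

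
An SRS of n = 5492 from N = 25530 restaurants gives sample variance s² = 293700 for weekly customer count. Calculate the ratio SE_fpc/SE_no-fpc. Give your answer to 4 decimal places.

0.8859

f = n/N = 5492/25530 = 0.21511947.
SE_no-fpc = √(s²/n) = 7.3128507; SE_fpc = √((1−f)s²/n) = 6.4787092.
Ratio = √(1−f) = 0.88593484.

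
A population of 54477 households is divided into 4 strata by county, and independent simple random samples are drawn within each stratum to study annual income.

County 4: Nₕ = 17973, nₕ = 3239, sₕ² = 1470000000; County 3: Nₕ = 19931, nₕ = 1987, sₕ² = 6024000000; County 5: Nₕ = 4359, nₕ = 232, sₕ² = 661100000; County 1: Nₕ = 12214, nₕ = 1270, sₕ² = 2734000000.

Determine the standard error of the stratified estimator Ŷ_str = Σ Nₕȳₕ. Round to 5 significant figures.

Var(Ŷ_str) = Σₕ Nₕ²(1 − fₕ)sₕ²/nₕ.
County 4: 17973²·(1 − 3239/17973)·1470000000/3239 = 1.2018427 × 10^14.
County 3: 19931²·(1 − 1987/19931)·6024000000/1987 = 1.084265 × 10^15.
County 5: 4359²·(1 − 232/4359)·661100000/232 = 5.1262586 × 10^13.
County 1: 12214²·(1 − 1270/12214)·2734000000/1270 = 2.8775892 × 10^14.
Sum = 1.5434708 × 10^15.
SE = √(1.5434708 × 10^15) = 3.9287 × 10^7.

3.9287 × 10^7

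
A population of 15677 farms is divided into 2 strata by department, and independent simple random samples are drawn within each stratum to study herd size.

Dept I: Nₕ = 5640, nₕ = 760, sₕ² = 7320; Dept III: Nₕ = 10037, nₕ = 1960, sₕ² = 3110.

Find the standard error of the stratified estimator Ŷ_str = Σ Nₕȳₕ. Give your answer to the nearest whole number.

Var(Ŷ_str) = Σₕ Nₕ²(1 − fₕ)sₕ²/nₕ.
Dept I: 5640²·(1 − 760/5640)·7320/760 = 2.6509187 × 10^8.
Dept III: 10037²·(1 − 1960/10037)·3110/1960 = 1.2863476 × 10^8.
Sum = 3.9372663 × 10^8.
SE = √(3.9372663 × 10^8) = 19843.

19843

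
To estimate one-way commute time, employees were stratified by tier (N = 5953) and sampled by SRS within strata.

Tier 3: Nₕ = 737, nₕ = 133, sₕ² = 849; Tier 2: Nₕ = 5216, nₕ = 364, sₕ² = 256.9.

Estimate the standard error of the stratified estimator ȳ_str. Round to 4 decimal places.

0.7643

Var(ȳ_str) = Σₕ Wₕ²(1 − fₕ)sₕ²/nₕ with Wₕ = Nₕ/N, N = 5953.
Tier 3: Wₕ = 0.12380312; term = 0.12380312²·(1 − 0.18046133)·849/133 = 0.080184183.
Tier 2: Wₕ = 0.87619688; term = 0.87619688²·(1 − 0.06978528)·256.9/364 = 0.50402181.
Sum = 0.58420599.
SE = √(0.58420599) = 0.7643.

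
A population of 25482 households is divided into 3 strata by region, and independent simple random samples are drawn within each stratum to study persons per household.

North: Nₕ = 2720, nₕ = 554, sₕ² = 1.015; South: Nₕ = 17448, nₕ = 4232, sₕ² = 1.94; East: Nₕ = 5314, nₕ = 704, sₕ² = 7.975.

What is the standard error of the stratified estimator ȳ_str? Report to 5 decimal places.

Var(ȳ_str) = Σₕ Wₕ²(1 − fₕ)sₕ²/nₕ with Wₕ = Nₕ/N, N = 25482.
North: Wₕ = 0.10674201; term = 0.10674201²·(1 − 0.20367647)·1.015/554 = 1.6623276 × 10^-5.
South: Wₕ = 0.68471862; term = 0.68471862²·(1 − 0.24254929)·1.94/4232 = 1.6279263 × 10^-4.
East: Wₕ = 0.20853936; term = 0.20853936²·(1 − 0.13248024)·7.975/704 = 4.273793 × 10^-4.
Sum = 6.0679521 × 10^-4.
SE = √(6.0679521 × 10^-4) = 0.02463.

0.02463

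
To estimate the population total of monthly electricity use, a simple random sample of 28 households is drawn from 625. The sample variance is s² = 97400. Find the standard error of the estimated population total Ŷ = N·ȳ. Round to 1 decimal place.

Var(Ŷ) = N²·Var(ȳ) = N²·(1 − n/N)·s²/n.
f = 28/625 = 0.04480000; Var(ȳ) = 0.95520000·97400/28 = 3322.7314.
Var(Ŷ) = 625² · 3322.7314 = 1.297942 × 10^9.
SE(Ŷ) = √(1.297942 × 10^9) = 36027.0.

36027.0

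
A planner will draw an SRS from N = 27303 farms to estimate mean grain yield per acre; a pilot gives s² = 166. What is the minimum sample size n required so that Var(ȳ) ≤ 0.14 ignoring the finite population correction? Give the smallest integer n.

1186

Without fpc, n₀ = s²/D = 166/0.14 = 1185.7143.
Rounding up, n = 1186.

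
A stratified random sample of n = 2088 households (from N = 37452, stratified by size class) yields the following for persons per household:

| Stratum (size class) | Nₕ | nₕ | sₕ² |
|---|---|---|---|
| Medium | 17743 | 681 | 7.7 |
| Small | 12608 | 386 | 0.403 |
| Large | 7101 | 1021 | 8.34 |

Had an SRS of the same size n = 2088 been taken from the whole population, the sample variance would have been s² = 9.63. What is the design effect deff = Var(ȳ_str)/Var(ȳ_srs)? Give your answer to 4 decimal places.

0.6444

Var(ȳ_str) = Σ Wₕ²(1−fₕ)sₕ²/nₕ with Wₕ = Nₕ/37452:
  Medium: (17743/37452)²·(1−681/17743)·7.7/681 = 0.0024403413
  Small: (12608/37452)²·(1−386/12608)·0.403/386 = 1.1469809 × 10^-4
  Large: (7101/37452)²·(1−1021/7101)·8.34/1021 = 2.5142784 × 10^-4
  → Var(ȳ_str) = 0.0028064672.
Var(ȳ_srs) = (1 − 2088/37452)·9.63/2088 = 0.0043549398.
deff = 0.0028064672 / 0.0043549398 = 0.6444.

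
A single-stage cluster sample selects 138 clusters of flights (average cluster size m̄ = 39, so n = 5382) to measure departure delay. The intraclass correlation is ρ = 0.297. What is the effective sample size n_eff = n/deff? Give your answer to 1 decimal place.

438.1

deff = 1 + (39 − 1)·0.297 = 1 + 11.286 = 12.286.
n_eff = 5382 / 12.286 = 438.1.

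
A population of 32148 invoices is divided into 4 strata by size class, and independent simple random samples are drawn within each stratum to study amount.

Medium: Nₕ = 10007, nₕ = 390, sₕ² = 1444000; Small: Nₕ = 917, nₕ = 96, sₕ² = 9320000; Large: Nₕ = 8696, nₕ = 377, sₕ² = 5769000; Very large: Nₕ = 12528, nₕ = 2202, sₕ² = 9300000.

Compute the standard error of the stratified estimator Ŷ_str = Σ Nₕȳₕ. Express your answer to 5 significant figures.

1.4432 × 10^6

Var(Ŷ_str) = Σₕ Nₕ²(1 − fₕ)sₕ²/nₕ.
Medium: 10007²·(1 − 390/10007)·1444000/390 = 3.5632484 × 10^11.
Small: 917²·(1 − 96/917)·9320000/96 = 7.3089867 × 10^10.
Large: 8696²·(1 − 377/8696)·5769000/377 = 1.1070057 × 10^12.
Very large: 12528²·(1 − 2202/12528)·9300000/2202 = 5.4636076 × 10^11.
Sum = 2.0827812 × 10^12.
SE = √(2.0827812 × 10^12) = 1.4432 × 10^6.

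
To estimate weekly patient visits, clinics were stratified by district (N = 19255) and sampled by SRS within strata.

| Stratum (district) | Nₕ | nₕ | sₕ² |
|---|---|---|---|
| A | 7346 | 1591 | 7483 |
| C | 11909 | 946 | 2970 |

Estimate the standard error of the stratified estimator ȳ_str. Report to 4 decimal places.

1.2814

Var(ȳ_str) = Σₕ Wₕ²(1 − fₕ)sₕ²/nₕ with Wₕ = Nₕ/N, N = 19255.
A: Wₕ = 0.38151130; term = 0.38151130²·(1 − 0.21658045)·7483/1591 = 0.53630861.
C: Wₕ = 0.61848870; term = 0.61848870²·(1 − 0.07943572)·2970/946 = 1.1055617.
Sum = 1.6418703.
SE = √(1.6418703) = 1.2814.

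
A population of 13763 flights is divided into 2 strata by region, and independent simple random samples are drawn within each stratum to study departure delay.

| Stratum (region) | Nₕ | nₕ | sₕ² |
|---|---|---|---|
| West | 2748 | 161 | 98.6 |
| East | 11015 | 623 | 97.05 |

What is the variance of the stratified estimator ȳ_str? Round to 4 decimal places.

Var(ȳ_str) = Σₕ Wₕ²(1 − fₕ)sₕ²/nₕ with Wₕ = Nₕ/N, N = 13763.
West: Wₕ = 0.19966577; term = 0.19966577²·(1 − 0.05858806)·98.6/161 = 0.022984654.
East: Wₕ = 0.80033423; term = 0.80033423²·(1 − 0.05655924)·97.05/623 = 0.094137988.
Sum = 0.11712264.

0.1171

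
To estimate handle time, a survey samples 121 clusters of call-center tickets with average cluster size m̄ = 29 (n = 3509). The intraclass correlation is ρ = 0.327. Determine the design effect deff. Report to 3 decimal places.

10.156

deff = 1 + (29 − 1)·0.327 = 1 + 9.156 = 10.156.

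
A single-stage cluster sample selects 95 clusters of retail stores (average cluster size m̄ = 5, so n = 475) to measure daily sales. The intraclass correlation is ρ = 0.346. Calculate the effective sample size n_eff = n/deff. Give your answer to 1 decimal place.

deff = 1 + (5 − 1)·0.346 = 1 + 1.384 = 2.384.
n_eff = 475 / 2.384 = 199.2.

199.2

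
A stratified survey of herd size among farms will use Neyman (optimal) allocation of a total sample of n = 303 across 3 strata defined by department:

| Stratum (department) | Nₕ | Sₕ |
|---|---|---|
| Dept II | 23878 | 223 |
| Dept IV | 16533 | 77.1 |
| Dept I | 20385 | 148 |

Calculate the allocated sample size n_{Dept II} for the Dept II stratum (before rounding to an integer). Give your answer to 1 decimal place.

Neyman allocation: nₕ = n·NₕSₕ / Σⱼ NⱼSⱼ.
Σ NⱼSⱼ = 23878·223 + 16533·77.1 + 20385·148 = 9.6164683 × 10^6.
n_{Dept II} = 303·23878·223 / (9.6164683 × 10^6) = 167.8.

167.8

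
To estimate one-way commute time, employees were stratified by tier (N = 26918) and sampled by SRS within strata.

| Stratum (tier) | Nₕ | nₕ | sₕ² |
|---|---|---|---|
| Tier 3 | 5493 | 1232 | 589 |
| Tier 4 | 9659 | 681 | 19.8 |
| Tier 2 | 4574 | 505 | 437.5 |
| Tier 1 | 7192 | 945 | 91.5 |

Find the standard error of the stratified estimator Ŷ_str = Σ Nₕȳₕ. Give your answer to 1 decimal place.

Var(Ŷ_str) = Σₕ Nₕ²(1 − fₕ)sₕ²/nₕ.
Tier 3: 5493²·(1 − 1232/5493)·589/1232 = 1.1189887 × 10^7.
Tier 4: 9659²·(1 − 681/9659)·19.8/681 = 2.5213309 × 10^6.
Tier 2: 4574²·(1 − 505/4574)·437.5/505 = 1.6123916 × 10^7.
Tier 1: 7192²·(1 − 945/7192)·91.5/945 = 4.3502125 × 10^6.
Sum = 3.4185346 × 10^7.
SE = √(3.4185346 × 10^7) = 5846.8.

5846.8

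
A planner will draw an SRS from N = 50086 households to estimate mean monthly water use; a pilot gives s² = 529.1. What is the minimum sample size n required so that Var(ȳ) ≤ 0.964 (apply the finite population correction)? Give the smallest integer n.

Without fpc, n₀ = s²/D = 529.1/0.964 = 548.8589.
With fpc, (1 − n/N)·s²/n ≤ D requires n ≥ n₀/(1 + n₀/N) = 548.8589/(1 + 548.8589/50086) = 542.9095.
Rounding up, n = 543.

543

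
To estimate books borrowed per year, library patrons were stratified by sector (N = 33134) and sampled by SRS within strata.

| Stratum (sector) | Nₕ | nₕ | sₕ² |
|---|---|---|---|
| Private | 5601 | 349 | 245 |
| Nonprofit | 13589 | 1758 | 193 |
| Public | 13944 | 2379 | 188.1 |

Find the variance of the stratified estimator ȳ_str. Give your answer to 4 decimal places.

0.0465

Var(ȳ_str) = Σₕ Wₕ²(1 − fₕ)sₕ²/nₕ with Wₕ = Nₕ/N, N = 33134.
Private: Wₕ = 0.16904086; term = 0.16904086²·(1 − 0.06231030)·245/349 = 0.018809758.
Nonprofit: Wₕ = 0.41012253; term = 0.41012253²·(1 − 0.12936934)·193/1758 = 0.016076802.
Public: Wₕ = 0.42083660; term = 0.42083660²·(1 − 0.17061102)·188.1/2379 = 0.011613941.
Sum = 0.046500501.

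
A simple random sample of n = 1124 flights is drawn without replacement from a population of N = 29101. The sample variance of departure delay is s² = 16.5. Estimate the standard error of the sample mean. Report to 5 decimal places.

0.11880

Under SRS without replacement, Var(ȳ) = (1 − f)·s²/n with f = n/N = 1124/29101 = 0.03862410.
Var(ȳ) = (1 − 0.03862410)·16.5/1124 = 0.96137590·0.014679715 = 0.014112724.
SE(ȳ) = √(0.014112724) = 0.11880.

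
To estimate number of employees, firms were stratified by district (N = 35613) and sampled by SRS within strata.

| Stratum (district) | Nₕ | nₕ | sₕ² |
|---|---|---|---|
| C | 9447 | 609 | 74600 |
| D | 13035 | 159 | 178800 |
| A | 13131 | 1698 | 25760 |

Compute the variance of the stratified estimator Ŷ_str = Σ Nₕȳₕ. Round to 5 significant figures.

Var(Ŷ_str) = Σₕ Nₕ²(1 − fₕ)sₕ²/nₕ.
C: 9447²·(1 − 609/9447)·74600/609 = 1.0227499 × 10^10.
D: 13035²·(1 − 159/13035)·178800/159 = 1.8873932 × 10^11.
A: 13131²·(1 − 1698/13131)·25760/1698 = 2.2775409 × 10^9.
Sum = 2.0124436 × 10^11.

2.0124 × 10^11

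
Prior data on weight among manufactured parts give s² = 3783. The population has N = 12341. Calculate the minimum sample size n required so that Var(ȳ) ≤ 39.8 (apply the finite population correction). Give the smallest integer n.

95

Without fpc, n₀ = s²/D = 3783/39.8 = 95.0503.
With fpc, (1 − n/N)·s²/n ≤ D requires n ≥ n₀/(1 + n₀/N) = 95.0503/(1 + 95.0503/12341) = 94.3238.
Rounding up, n = 95.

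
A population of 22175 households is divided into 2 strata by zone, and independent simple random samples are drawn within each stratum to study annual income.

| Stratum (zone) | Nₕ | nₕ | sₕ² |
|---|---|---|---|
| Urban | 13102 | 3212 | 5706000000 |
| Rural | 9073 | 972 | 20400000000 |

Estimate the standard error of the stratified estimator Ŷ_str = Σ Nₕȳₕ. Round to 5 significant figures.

4.2105 × 10^7

Var(Ŷ_str) = Σₕ Nₕ²(1 − fₕ)sₕ²/nₕ.
Urban: 13102²·(1 − 3212/13102)·5706000000/3212 = 2.3019194 × 10^14.
Rural: 9073²·(1 − 972/9073)·20400000000/972 = 1.5426004 × 10^15.
Sum = 1.7727923 × 10^15.
SE = √(1.7727923 × 10^15) = 4.2105 × 10^7.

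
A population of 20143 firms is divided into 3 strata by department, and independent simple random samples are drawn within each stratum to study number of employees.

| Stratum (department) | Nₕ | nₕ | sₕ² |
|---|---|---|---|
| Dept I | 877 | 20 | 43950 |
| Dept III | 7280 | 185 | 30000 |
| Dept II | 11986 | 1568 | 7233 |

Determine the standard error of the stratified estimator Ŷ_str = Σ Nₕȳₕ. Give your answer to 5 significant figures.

Var(Ŷ_str) = Σₕ Nₕ²(1 − fₕ)sₕ²/nₕ.
Dept I: 877²·(1 − 20/877)·43950/20 = 1.6516168 × 10^9.
Dept III: 7280²·(1 − 185/7280)·30000/185 = 8.3759351 × 10^9.
Dept II: 11986²·(1 − 1568/11986)·7233/1568 = 5.7601134 × 10^8.
Sum = 1.0603563 × 10^10.
SE = √(1.0603563 × 10^10) = 102970.

102970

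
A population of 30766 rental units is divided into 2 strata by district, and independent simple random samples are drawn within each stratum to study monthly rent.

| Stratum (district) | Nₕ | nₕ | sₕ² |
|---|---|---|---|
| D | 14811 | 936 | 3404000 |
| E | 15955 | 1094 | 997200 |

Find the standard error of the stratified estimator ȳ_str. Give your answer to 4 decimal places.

31.9045

Var(ȳ_str) = Σₕ Wₕ²(1 − fₕ)sₕ²/nₕ with Wₕ = Nₕ/N, N = 30766.
D: Wₕ = 0.48140805; term = 0.48140805²·(1 − 0.06319627)·3404000/936 = 789.56703.
E: Wₕ = 0.51859195; term = 0.51859195²·(1 − 0.06856785)·997200/1094 = 228.33249.
Sum = 1017.8995.
SE = √(1017.8995) = 31.9045.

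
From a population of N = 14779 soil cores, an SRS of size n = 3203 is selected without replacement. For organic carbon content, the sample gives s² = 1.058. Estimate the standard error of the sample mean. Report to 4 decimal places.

Under SRS without replacement, Var(ȳ) = (1 − f)·s²/n with f = n/N = 3203/14779 = 0.21672644.
Var(ȳ) = (1 − 0.21672644)·1.058/3203 = 0.78327356·3.3031533 × 10^-4 = 2.5872727 × 10^-4.
SE(ȳ) = √(2.5872727 × 10^-4) = 0.0161.

0.0161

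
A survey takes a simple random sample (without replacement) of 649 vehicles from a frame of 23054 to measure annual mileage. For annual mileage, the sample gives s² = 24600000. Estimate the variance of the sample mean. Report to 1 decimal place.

36837.4

Under SRS without replacement, Var(ȳ) = (1 − f)·s²/n with f = n/N = 649/23054 = 0.02815130.
Var(ȳ) = (1 − 0.02815130)·24600000/649 = 0.97184870·37904.468 = 36837.408.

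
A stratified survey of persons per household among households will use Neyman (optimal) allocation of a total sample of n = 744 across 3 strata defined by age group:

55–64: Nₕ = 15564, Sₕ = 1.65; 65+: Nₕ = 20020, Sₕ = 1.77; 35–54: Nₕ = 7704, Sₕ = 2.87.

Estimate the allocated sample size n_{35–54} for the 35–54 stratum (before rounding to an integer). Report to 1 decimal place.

197.7

Neyman allocation: nₕ = n·NₕSₕ / Σⱼ NⱼSⱼ.
Σ NⱼSⱼ = 15564·1.65 + 20020·1.77 + 7704·2.87 = 83226.48.
n_{35–54} = 744·7704·2.87 / 83226.48 = 197.7.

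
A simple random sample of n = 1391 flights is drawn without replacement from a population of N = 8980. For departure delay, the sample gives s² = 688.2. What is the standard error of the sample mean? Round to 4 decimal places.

0.6466

Under SRS without replacement, Var(ȳ) = (1 − f)·s²/n with f = n/N = 1391/8980 = 0.15489978.
Var(ȳ) = (1 − 0.15489978)·688.2/1391 = 0.84510022·0.49475198 = 0.41811501.
SE(ȳ) = √(0.41811501) = 0.6466.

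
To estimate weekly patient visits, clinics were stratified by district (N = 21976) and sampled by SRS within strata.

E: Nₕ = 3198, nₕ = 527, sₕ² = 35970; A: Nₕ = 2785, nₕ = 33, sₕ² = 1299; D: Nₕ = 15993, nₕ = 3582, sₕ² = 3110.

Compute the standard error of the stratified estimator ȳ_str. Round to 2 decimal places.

1.48

Var(ȳ_str) = Σₕ Wₕ²(1 − fₕ)sₕ²/nₕ with Wₕ = Nₕ/N, N = 21976.
E: Wₕ = 0.14552239; term = 0.14552239²·(1 − 0.16479049)·35970/527 = 1.2072157.
A: Wₕ = 0.12672916; term = 0.12672916²·(1 − 0.01184919)·1299/33 = 0.62470006.
D: Wₕ = 0.72774845; term = 0.72774845²·(1 − 0.22397299)·3110/3582 = 0.35684057.
Sum = 2.1887563.
SE = √(2.1887563) = 1.48.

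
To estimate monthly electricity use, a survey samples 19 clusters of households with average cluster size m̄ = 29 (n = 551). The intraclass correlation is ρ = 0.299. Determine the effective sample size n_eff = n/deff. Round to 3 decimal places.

deff = 1 + (29 − 1)·0.299 = 1 + 8.372 = 9.372.
n_eff = 551 / 9.372 = 58.792.

58.792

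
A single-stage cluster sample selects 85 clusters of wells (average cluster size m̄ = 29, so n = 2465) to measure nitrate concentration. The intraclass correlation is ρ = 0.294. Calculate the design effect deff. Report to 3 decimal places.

9.232

deff = 1 + (29 − 1)·0.294 = 1 + 8.232 = 9.232.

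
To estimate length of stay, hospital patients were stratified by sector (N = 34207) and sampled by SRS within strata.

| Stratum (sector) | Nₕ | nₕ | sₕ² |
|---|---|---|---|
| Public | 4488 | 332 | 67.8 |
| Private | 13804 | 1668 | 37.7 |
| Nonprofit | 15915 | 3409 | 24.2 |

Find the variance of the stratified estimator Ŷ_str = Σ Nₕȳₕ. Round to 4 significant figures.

Var(Ŷ_str) = Σₕ Nₕ²(1 − fₕ)sₕ²/nₕ.
Public: 4488²·(1 − 332/4488)·67.8/332 = 3.8090792 × 10^6.
Private: 13804²·(1 − 1668/13804)·37.7/1668 = 3.7863942 × 10^6.
Nonprofit: 15915²·(1 − 3409/15915)·24.2/3409 = 1.4129065 × 10^6.
Sum = 9.0083799 × 10^6.

9.008 × 10^6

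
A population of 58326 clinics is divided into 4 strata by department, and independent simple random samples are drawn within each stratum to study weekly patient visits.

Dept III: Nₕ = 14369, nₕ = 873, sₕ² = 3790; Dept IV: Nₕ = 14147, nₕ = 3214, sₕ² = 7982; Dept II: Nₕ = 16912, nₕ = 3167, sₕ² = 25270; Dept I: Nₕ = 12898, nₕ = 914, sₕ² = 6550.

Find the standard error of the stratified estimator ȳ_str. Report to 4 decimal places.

Var(ȳ_str) = Σₕ Wₕ²(1 − fₕ)sₕ²/nₕ with Wₕ = Nₕ/N, N = 58326.
Dept III: Wₕ = 0.24635668; term = 0.24635668²·(1 − 0.06075579)·3790/873 = 0.24747549.
Dept IV: Wₕ = 0.24255049; term = 0.24255049²·(1 − 0.22718598)·7982/3214 = 0.11291332.
Dept II: Wₕ = 0.28995645; term = 0.28995645²·(1 − 0.18726348)·25270/3167 = 0.54522091.
Dept I: Wₕ = 0.22113637; term = 0.22113637²·(1 − 0.07086370)·6550/914 = 0.32560787.
Sum = 1.2312176.
SE = √(1.2312176) = 1.1096.

1.1096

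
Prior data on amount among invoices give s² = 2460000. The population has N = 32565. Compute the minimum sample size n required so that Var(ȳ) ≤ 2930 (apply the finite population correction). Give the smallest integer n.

819

Without fpc, n₀ = s²/D = 2460000/2930 = 839.5904.
With fpc, (1 − n/N)·s²/n ≤ D requires n ≥ n₀/(1 + n₀/N) = 839.5904/(1 + 839.5904/32565) = 818.4881.
Rounding up, n = 819.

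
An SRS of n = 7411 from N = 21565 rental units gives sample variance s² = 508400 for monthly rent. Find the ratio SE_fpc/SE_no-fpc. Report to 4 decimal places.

0.8101

f = n/N = 7411/21565 = 0.34365871.
SE_no-fpc = √(s²/n) = 8.2825557; SE_fpc = √((1−f)s²/n) = 6.7101036.
Ratio = √(1−f) = 0.81014893.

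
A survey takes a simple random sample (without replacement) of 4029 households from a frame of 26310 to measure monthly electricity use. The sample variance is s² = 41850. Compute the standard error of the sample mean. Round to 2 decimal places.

2.97

Under SRS without replacement, Var(ȳ) = (1 − f)·s²/n with f = n/N = 4029/26310 = 0.15313569.
Var(ȳ) = (1 − 0.15313569)·41850/4029 = 0.84686431·10.387193 = 8.7965429.
SE(ȳ) = √(8.7965429) = 2.97.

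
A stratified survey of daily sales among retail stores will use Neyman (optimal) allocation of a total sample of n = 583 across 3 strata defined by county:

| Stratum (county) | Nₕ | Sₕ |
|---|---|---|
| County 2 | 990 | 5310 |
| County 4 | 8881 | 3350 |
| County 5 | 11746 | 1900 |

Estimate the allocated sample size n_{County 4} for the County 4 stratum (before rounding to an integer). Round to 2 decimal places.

302.57

Neyman allocation: nₕ = n·NₕSₕ / Σⱼ NⱼSⱼ.
Σ NⱼSⱼ = 990·5310 + 8881·3350 + 11746·1900 = 5.732565 × 10^7.
n_{County 4} = 583·8881·3350 / (5.732565 × 10^7) = 302.57.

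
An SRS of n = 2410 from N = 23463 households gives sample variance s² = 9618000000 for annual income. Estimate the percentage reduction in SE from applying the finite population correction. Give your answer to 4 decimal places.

f = n/N = 2410/23463 = 0.10271491.
SE_no-fpc = √(s²/n) = 1997.7165; SE_fpc = √((1−f)s²/n) = 1892.3397.
Ratio = √(1−f) = 0.94725133. Reduction = 100·(1 − 0.94725133) = 5.2749%.

5.2749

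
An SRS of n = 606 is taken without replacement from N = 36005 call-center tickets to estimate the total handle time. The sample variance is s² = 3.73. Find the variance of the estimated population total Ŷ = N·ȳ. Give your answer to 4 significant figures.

7.845 × 10^6

Var(Ŷ) = N²·Var(ȳ) = N²·(1 − n/N)·s²/n.
f = 606/36005 = 0.01683100; Var(ȳ) = 0.98316900·3.73/606 = 0.0060515188.
Var(Ŷ) = 36005² · 0.0060515188 = 7.8449471 × 10^6.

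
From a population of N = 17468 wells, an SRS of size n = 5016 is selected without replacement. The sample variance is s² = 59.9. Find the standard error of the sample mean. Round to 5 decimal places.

0.09226

Under SRS without replacement, Var(ȳ) = (1 − f)·s²/n with f = n/N = 5016/17468 = 0.28715365.
Var(ȳ) = (1 − 0.28715365)·59.9/5016 = 0.71284635·0.011941786 = 0.0085126587.
SE(ȳ) = √(0.0085126587) = 0.09226.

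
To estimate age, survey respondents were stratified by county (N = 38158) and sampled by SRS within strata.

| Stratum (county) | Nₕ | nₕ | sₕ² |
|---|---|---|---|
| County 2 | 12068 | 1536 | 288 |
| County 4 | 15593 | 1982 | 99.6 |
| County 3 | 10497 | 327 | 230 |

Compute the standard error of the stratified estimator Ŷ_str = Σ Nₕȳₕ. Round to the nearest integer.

Var(Ŷ_str) = Σₕ Nₕ²(1 − fₕ)sₕ²/nₕ.
County 2: 12068²·(1 − 1536/12068)·288/1536 = 2.3831283 × 10^7.
County 4: 15593²·(1 − 1982/15593)·99.6/1982 = 1.0665357 × 10^7.
County 3: 10497²·(1 − 327/10497)·230/327 = 7.5087256 × 10^7.
Sum = 1.095839 × 10^8.
SE = √(1.095839 × 10^8) = 10468.

10468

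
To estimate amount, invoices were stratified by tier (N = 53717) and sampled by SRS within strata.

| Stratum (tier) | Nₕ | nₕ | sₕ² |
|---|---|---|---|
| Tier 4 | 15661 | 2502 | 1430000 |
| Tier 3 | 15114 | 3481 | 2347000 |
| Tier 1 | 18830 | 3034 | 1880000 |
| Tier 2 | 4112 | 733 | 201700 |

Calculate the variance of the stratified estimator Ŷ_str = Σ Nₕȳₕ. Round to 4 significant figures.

4.245 × 10^11

Var(Ŷ_str) = Σₕ Nₕ²(1 − fₕ)sₕ²/nₕ.
Tier 4: 15661²·(1 − 2502/15661)·1430000/2502 = 1.177853 × 10^11.
Tier 3: 15114²·(1 − 3481/15114)·2347000/3481 = 1.1854417 × 10^11.
Tier 1: 18830²·(1 − 3034/18830)·1880000/3034 = 1.843061 × 10^11.
Tier 2: 4112²·(1 − 733/4112)·201700/733 = 3.8233426 × 10^9.
Sum = 4.2445891 × 10^11.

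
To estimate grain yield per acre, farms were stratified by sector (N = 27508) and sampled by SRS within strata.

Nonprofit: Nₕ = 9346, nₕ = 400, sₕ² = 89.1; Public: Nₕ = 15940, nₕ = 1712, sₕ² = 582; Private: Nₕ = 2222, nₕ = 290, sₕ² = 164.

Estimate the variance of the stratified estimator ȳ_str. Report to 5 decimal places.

0.12971

Var(ȳ_str) = Σₕ Wₕ²(1 − fₕ)sₕ²/nₕ with Wₕ = Nₕ/N, N = 27508.
Nonprofit: Wₕ = 0.33975571; term = 0.33975571²·(1 − 0.04279906)·89.1/400 = 0.024612422.
Public: Wₕ = 0.57946779; term = 0.57946779²·(1 − 0.10740276)·582/1712 = 0.10189042.
Private: Wₕ = 0.08077650; term = 0.08077650²·(1 − 0.13051305)·164/290 = 0.0032083297.
Sum = 0.12971117.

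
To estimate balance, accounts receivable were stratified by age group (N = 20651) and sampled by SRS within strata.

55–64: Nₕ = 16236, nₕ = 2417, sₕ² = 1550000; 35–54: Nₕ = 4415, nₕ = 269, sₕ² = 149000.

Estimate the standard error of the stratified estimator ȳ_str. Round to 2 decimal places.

19.00

Var(ȳ_str) = Σₕ Wₕ²(1 − fₕ)sₕ²/nₕ with Wₕ = Nₕ/N, N = 20651.
55–64: Wₕ = 0.78620890; term = 0.78620890²·(1 − 0.14886672)·1550000/2417 = 337.38715.
35–54: Wₕ = 0.21379110; term = 0.21379110²·(1 − 0.06092865)·149000/269 = 23.774523.
Sum = 361.16167.
SE = √(361.16167) = 19.00.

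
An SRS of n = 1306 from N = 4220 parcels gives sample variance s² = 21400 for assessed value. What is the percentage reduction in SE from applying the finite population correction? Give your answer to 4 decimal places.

16.9024

f = n/N = 1306/4220 = 0.30947867.
SE_no-fpc = √(s²/n) = 4.0479515; SE_fpc = √((1−f)s²/n) = 3.3637511.
Ratio = √(1−f) = 0.83097613. Reduction = 100·(1 − 0.83097613) = 16.9024%.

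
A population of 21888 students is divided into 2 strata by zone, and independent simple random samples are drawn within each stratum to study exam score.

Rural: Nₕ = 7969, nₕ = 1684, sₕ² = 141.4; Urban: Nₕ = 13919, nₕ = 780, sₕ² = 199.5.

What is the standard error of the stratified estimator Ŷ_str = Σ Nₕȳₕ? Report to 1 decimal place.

7140.1

Var(Ŷ_str) = Σₕ Nₕ²(1 − fₕ)sₕ²/nₕ.
Rural: 7969²·(1 − 1684/7969)·141.4/1684 = 4.2054883 × 10^6.
Urban: 13919²·(1 − 780/13919)·199.5/780 = 4.6775522 × 10^7.
Sum = 5.098101 × 10^7.
SE = √(5.098101 × 10^7) = 7140.1.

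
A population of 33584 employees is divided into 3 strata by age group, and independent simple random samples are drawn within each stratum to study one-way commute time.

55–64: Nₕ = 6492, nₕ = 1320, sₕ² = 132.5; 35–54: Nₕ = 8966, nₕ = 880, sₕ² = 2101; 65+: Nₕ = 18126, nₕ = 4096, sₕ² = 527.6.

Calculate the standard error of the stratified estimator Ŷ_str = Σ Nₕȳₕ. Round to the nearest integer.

Var(Ŷ_str) = Σₕ Nₕ²(1 − fₕ)sₕ²/nₕ.
55–64: 6492²·(1 − 1320/6492)·132.5/1320 = 3.3703808 × 10^6.
35–54: 8966²·(1 − 880/8966)·2101/880 = 1.7309154 × 10^8.
65+: 18126²·(1 − 4096/18126)·527.6/4096 = 3.2757028 × 10^7.
Sum = 2.0921895 × 10^8.
SE = √(2.0921895 × 10^8) = 14464.

14464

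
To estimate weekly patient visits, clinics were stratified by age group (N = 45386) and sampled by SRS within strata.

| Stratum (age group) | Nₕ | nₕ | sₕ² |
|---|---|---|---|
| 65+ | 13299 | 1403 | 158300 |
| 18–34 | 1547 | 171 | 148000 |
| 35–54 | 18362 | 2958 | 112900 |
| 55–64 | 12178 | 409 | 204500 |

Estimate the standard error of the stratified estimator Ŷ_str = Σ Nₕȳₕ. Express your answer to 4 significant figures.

Var(Ŷ_str) = Σₕ Nₕ²(1 − fₕ)sₕ²/nₕ.
65+: 13299²·(1 − 1403/13299)·158300/1403 = 1.7850204 × 10^10.
18–34: 1547²·(1 − 171/1547)·148000/171 = 1.8423594 × 10^9.
35–54: 18362²·(1 − 2958/18362)·112900/2958 = 1.0795662 × 10^10.
55–64: 12178²·(1 − 409/12178)·204500/409 = 7.1661441 × 10^10.
Sum = 1.0214967 × 10^11.
SE = √(1.0214967 × 10^11) = 319600.

319600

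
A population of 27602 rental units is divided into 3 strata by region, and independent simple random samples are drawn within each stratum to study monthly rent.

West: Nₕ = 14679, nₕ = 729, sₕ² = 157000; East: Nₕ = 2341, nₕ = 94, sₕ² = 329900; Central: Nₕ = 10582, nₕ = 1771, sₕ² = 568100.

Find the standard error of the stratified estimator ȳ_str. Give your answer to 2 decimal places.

11.02

Var(ȳ_str) = Σₕ Wₕ²(1 − fₕ)sₕ²/nₕ with Wₕ = Nₕ/N, N = 27602.
West: Wₕ = 0.53180929; term = 0.53180929²·(1 − 0.04966278)·157000/729 = 57.884422.
East: Wₕ = 0.08481269; term = 0.08481269²·(1 − 0.04015378)·329900/94 = 24.231363.
Central: Wₕ = 0.38337802; term = 0.38337802²·(1 − 0.16735967)·568100/1771 = 39.257088.
Sum = 121.37287.
SE = √(121.37287) = 11.02.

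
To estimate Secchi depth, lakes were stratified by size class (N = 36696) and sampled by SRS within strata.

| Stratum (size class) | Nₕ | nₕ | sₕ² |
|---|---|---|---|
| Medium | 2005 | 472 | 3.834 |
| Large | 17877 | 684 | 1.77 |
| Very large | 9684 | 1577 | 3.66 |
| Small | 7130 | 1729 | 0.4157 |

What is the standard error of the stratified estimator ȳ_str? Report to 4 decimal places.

Var(ȳ_str) = Σₕ Wₕ²(1 − fₕ)sₕ²/nₕ with Wₕ = Nₕ/N, N = 36696.
Medium: Wₕ = 0.05463811; term = 0.05463811²·(1 − 0.23541147)·3.834/472 = 1.8540831 × 10^-5.
Large: Wₕ = 0.48716481; term = 0.48716481²·(1 − 0.03826145)·1.77/684 = 5.906443 × 10^-4.
Very large: Wₕ = 0.26389797; term = 0.26389797²·(1 − 0.16284593)·3.66/1577 = 1.3530906 × 10^-4.
Small: Wₕ = 0.19429911; term = 0.19429911²·(1 − 0.24249649)·0.4157/1729 = 6.8756108 × 10^-6.
Sum = 7.513698 × 10^-4.
SE = √(7.513698 × 10^-4) = 0.0274.

0.0274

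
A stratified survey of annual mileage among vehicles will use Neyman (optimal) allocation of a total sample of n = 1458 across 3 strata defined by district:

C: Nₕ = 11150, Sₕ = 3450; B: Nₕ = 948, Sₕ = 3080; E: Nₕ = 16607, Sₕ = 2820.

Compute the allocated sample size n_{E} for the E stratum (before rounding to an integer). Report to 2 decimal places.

773.99

Neyman allocation: nₕ = n·NₕSₕ / Σⱼ NⱼSⱼ.
Σ NⱼSⱼ = 11150·3450 + 948·3080 + 16607·2820 = 8.821908 × 10^7.
n_{E} = 1458·16607·2820 / (8.821908 × 10^7) = 773.99.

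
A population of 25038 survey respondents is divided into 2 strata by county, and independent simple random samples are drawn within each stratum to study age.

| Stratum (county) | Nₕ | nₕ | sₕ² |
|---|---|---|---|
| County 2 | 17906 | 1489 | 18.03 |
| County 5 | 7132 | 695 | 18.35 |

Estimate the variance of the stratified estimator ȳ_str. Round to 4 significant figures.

0.007611

Var(ȳ_str) = Σₕ Wₕ²(1 − fₕ)sₕ²/nₕ with Wₕ = Nₕ/N, N = 25038.
County 2: Wₕ = 0.71515297; term = 0.71515297²·(1 − 0.08315648)·18.03/1489 = 0.0056779836.
County 5: Wₕ = 0.28484703; term = 0.28484703²·(1 − 0.09744812)·18.35/695 = 0.0019335118.
Sum = 0.0076114954.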